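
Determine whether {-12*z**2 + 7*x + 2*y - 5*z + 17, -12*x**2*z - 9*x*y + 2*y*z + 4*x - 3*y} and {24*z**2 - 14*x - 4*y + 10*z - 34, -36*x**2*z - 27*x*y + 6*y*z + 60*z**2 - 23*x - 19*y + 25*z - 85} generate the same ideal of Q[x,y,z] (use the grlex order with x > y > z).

Yes, the ideals are equal.

For a fixed monomial order, each ideal has a unique reduced Gröbner basis; comparing bases decides equality.
Buchberger on the first generating set:
f_1 = -12*z**2 + 7*x + 2*y - 5*z + 17, LT = z**2.
f_2 = -12*x**2*z - 9*x*y + 2*y*z + 4*x - 3*y, LT = x**2*z.

S(f_1,f_2): lcm = x**2*z**2. S = -7/12*x**3 - 1/6*x**2*y + 5/12*x**2*z - 3/4*x*y*z + 1/6*y*z**2 - 17/12*x**2 + 1/3*x*z - 1/4*y*z.
  leading term x**3: no divisor's leading term divides it; move -7/12*x**3 to the remainder.
  leading term x**2*y: no divisor's leading term divides it; move -1/6*x**2*y to the remainder.
  leading term x**2*z: subtract (-5/144)·f_2 from 5/12*x**2*z - 3/4*x*y*z + 1/6*y*z**2 - 17/12*x**2 + 1/3*x*z - 1/4*y*z → -3/4*x*y*z + 1/6*y*z**2 - 17/12*x**2 - 5/16*x*y + 1/3*x*z - 13/72*y*z + 5/36*x - 5/48*y
  leading term x*y*z: no divisor's leading term divides it; move -3/4*x*y*z to the remainder.
  leading term y*z**2: subtract (-1/72*y)·f_1 from 1/6*y*z**2 - 17/12*x**2 - 5/16*x*y + 1/3*x*z - 13/72*y*z + 5/36*x - 5/48*y → -17/12*x**2 - 31/144*x*y + 1/3*x*z + 1/36*y**2 - 1/4*y*z + 5/36*x + 19/144*y
  leading term x**2: no divisor's leading term divides it; move -17/12*x**2 to the remainder.
  leading term x*y: no divisor's leading term divides it; move -31/144*x*y to the remainder.
  leading term x*z: no divisor's leading term divides it; move 1/3*x*z to the remainder.
  leading term y**2: no divisor's leading term divides it; move 1/36*y**2 to the remainder.
  leading term y*z: no divisor's leading term divides it; move -1/4*y*z to the remainder.
  leading term x: no divisor's leading term divides it; move 5/36*x to the remainder.
  leading term y: no divisor's leading term divides it; move 19/144*y to the remainder.
  remainder -7/12*x**3 - 1/6*x**2*y - 3/4*x*y*z - 17/12*x**2 - 31/144*x*y + 1/3*x*z + 1/36*y**2 - 1/4*y*z + 5/36*x + 19/144*y ≠ 0; add g_3 = -7/12*x**3 - 1/6*x**2*y - 3/4*x*y*z - 17/12*x**2 - 31/144*x*y + 1/3*x*z + 1/36*y**2 - 1/4*y*z + 5/36*x + 19/144*y to the basis.

The other S-polynomials (S(f_1,g_3), S(f_2,g_3)) all reduce to 0 modulo the current basis, so we have a Gröbner basis.
Inter-reduce: drop elements whose leading term is divisible by another's, tail-reduce, and make monic.
Reduced Gröbner basis: {x**3 + 2/7*x**2*y + 9/7*x*y*z + 17/7*x**2 + 31/84*x*y - 4/7*x*z - 1/21*y**2 + 3/7*y*z - 5/21*x - 19/84*y, x**2*z + 3/4*x*y - 1/6*y*z - 1/3*x + 1/4*y, z**2 - 7/12*x - 1/6*y + 5/12*z - 17/12}.

Buchberger on the second generating set:
h_1 = 24*z**2 - 14*x - 4*y + 10*z - 34, LT = z**2.
h_2 = -36*x**2*z - 27*x*y + 6*y*z + 60*z**2 - 23*x - 19*y + 25*z - 85, LT = x**2*z.

S(h_1,h_2): lcm = x**2*z**2. S = -7/12*x**3 - 1/6*x**2*y + 5/12*x**2*z - 3/4*x*y*z + 1/6*y*z**2 + 5/3*z**3 - 17/12*x**2 - 23/36*x*z - 19/36*y*z + 25/36*z**2 - 85/36*z.
  leading term x**3: no divisor's leading term divides it; move -7/12*x**3 to the remainder.
  leading term x**2*y: no divisor's leading term divides it; move -1/6*x**2*y to the remainder.
  leading term x**2*z: subtract (-5/432)·h_2 from 5/12*x**2*z - 3/4*x*y*z + 1/6*y*z**2 + 5/3*z**3 - 17/12*x**2 - 23/36*x*z - 19/36*y*z + 25/36*z**2 - 85/36*z → -3/4*x*y*z + 1/6*y*z**2 + 5/3*z**3 - 17/12*x**2 - 5/16*x*y - 23/36*x*z - 11/24*y*z + 25/18*z**2 - 115/432*x - 95/432*y - 895/432*z - 425/432
  leading term x*y*z: no divisor's leading term divides it; move -3/4*x*y*z to the remainder.
  leading term y*z**2: subtract (1/144*y)·h_1 from 1/6*y*z**2 + 5/3*z**3 - 17/12*x**2 - 5/16*x*y - 23/36*x*z - 11/24*y*z + 25/18*z**2 - 115/432*x - 95/432*y - 895/432*z - 425/432 → 5/3*z**3 - 17/12*x**2 - 31/144*x*y - 23/36*x*z + 1/36*y**2 - 19/36*y*z + 25/18*z**2 - 115/432*x + 7/432*y - 895/432*z - 425/432
  leading term z**3: subtract (5/72*z)·h_1 from 5/3*z**3 - 17/12*x**2 - 31/144*x*y - 23/36*x*z + 1/36*y**2 - 19/36*y*z + 25/18*z**2 - 115/432*x + 7/432*y - 895/432*z - 425/432 → -17/12*x**2 - 31/144*x*y + 1/3*x*z + 1/36*y**2 - 1/4*y*z + 25/36*z**2 - 115/432*x + 7/432*y + 125/432*z - 425/432
  leading term x**2: no divisor's leading term divides it; move -17/12*x**2 to the remainder.
  leading term x*y: no divisor's leading term divides it; move -31/144*x*y to the remainder.
  leading term x*z: no divisor's leading term divides it; move 1/3*x*z to the remainder.
  leading term y**2: no divisor's leading term divides it; move 1/36*y**2 to the remainder.
  leading term y*z: no divisor's leading term divides it; move -1/4*y*z to the remainder.
  leading term z**2: subtract (25/864)·h_1 from 25/36*z**2 - 115/432*x + 7/432*y + 125/432*z - 425/432 → 5/36*x + 19/144*y
  leading term x: no divisor's leading term divides it; move 5/36*x to the remainder.
  leading term y: no divisor's leading term divides it; move 19/144*y to the remainder.
  remainder -7/12*x**3 - 1/6*x**2*y - 3/4*x*y*z - 17/12*x**2 - 31/144*x*y + 1/3*x*z + 1/36*y**2 - 1/4*y*z + 5/36*x + 19/144*y ≠ 0; add k_3 = -7/12*x**3 - 1/6*x**2*y - 3/4*x*y*z - 17/12*x**2 - 31/144*x*y + 1/3*x*z + 1/36*y**2 - 1/4*y*z + 5/36*x + 19/144*y to the basis.

The other S-polynomials (S(h_1,k_3), S(h_2,k_3)) all reduce to 0 modulo the current basis, so we have a Gröbner basis.
Inter-reduce: drop elements whose leading term is divisible by another's, tail-reduce, and make monic.
Reduced Gröbner basis: {x**3 + 2/7*x**2*y + 9/7*x*y*z + 17/7*x**2 + 31/84*x*y - 4/7*x*z - 1/21*y**2 + 3/7*y*z - 5/21*x - 19/84*y, x**2*z + 3/4*x*y - 1/6*y*z - 1/3*x + 1/4*y, z**2 - 7/12*x - 1/6*y + 5/12*z - 17/12}.

The two bases agree; hence the ideals are identical.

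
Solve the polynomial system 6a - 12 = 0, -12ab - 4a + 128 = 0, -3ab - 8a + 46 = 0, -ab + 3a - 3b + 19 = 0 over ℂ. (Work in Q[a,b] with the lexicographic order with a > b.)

Compute a lex Gröbner basis by Buchberger's algorithm.
f_1 = 6a - 12, LT = a.
f_2 = -12ab - 4a + 128, LT = ab.
f_3 = -3ab - 8a + 46, LT = ab.
f_4 = -ab + 3a - 3b + 19, LT = ab.

S(f_1,f_2): lcm = ab. S = -1/3a - 2b + 32/3.
  leading term a: subtract (-1/18)·f_1 from -1/3a - 2b + 32/3 → -2b + 10
  leading term b: no divisor's leading term divides it; move -2b to the remainder.
  leading term 1: no divisor's leading term divides it; move 10 to the remainder.
  remainder -2b + 10 ≠ 0; add h_5 = -2b + 10 to the basis.

S(f_1,f_3): lcm = ab. S = -8/3a - 2b + 46/3.
  leading term a: subtract (-4/9)·f_1 from -8/3a - 2b + 46/3 → -2b + 10
  leading term b: subtract (1)·h_5 from -2b + 10 → 0
  remainder 0.

S(f_1,f_4): lcm = ab. S = 3a - 5b + 19.
  leading term a: subtract (1/2)·f_1 from 3a - 5b + 19 → -5b + 25
  leading term b: subtract (5/2)·h_5 from -5b + 25 → 0
  remainder 0.

S(f_2,f_3): lcm = ab. S = -7/3a + 14/3.
  leading term a: subtract (-7/18)·f_1 from -7/3a + 14/3 → 0
  remainder 0.

S(f_2,f_4): lcm = ab. S = 10/3a - 3b + 25/3.
  leading term a: subtract (5/9)·f_1 from 10/3a - 3b + 25/3 → -3b + 15
  leading term b: subtract (3/2)·h_5 from -3b + 15 → 0
  remainder 0.

S(f_3,f_4): lcm = ab. S = 17/3a - 3b + 11/3.
  leading term a: subtract (17/18)·f_1 from 17/3a - 3b + 11/3 → -3b + 15
  leading term b: subtract (3/2)·h_5 from -3b + 15 → 0
  remainder 0.

S(f_1,h_5): leading monomials are coprime, so the S-polynomial reduces to 0 (Buchberger's first criterion).
S(f_2,h_5): lcm = ab. S = 16/3a - 32/3.
  leading term a: subtract (8/9)·f_1 from 16/3a - 32/3 → 0
  remainder 0.

S(f_3,h_5): lcm = ab. S = 23/3a - 46/3.
  leading term a: subtract (23/18)·f_1 from 23/3a - 46/3 → 0
  remainder 0.

S(f_4,h_5): lcm = ab. S = 2a + 3b - 19.
  leading term a: subtract (1/3)·f_1 from 2a + 3b - 19 → 3b - 15
  leading term b: subtract (-3/2)·h_5 from 3b - 15 → 0
  remainder 0.

Every S-polynomial of the final basis reduces to 0, so we have a Gröbner basis.
Inter-reduce: drop elements whose leading term is divisible by another's, tail-reduce, and make monic.
Reduced Gröbner basis: {a - 2, b - 5}.

From the last basis element, b - 5 = 0, so b takes values in {5}. Each choice, substituted upward through the basis, yields the corresponding point(s) of the solution set.
  b = 5: the earlier basis element becomes a - 2 = 0, giving a = 2 — point (2, 5).
Zero-dimensionality of the ideal guarantees finitely many solutions over ℂ.

{(2, 5)}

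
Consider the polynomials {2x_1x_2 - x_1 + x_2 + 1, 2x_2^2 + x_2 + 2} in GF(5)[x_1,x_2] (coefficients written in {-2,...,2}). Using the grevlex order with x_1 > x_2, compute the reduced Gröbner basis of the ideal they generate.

G = {x_2^2 - 2x_2 + 1, x_1 + 2x_2}

f_1 = 2x_1x_2 - x_1 + x_2 + 1, LT = x_1x_2.
f_2 = 2x_2^2 + x_2 + 2, LT = x_2^2.

S(f_1,f_2): lcm = x_1x_2^2. S = -x_1x_2 - 2x_2^2 - x_1 - 2x_2.
  leading term x_1x_2: subtract (2)·f_1 from -x_1x_2 - 2x_2^2 - x_1 - 2x_2 → -2x_2^2 + x_1 + x_2 - 2
  leading term x_2^2: subtract (-1)·f_2 from -2x_2^2 + x_1 + x_2 - 2 → x_1 + 2x_2
  leading term x_1: no divisor's leading term divides it; move x_1 to the remainder.
  leading term x_2: no divisor's leading term divides it; move 2x_2 to the remainder.
  remainder x_1 + 2x_2 ≠ 0; add g_3 = x_1 + 2x_2 to the basis.

The other S-polynomials (S(f_1,g_3), S(f_2,g_3)) all reduce to 0 modulo the current basis, so we have a Gröbner basis.
Inter-reduce: drop elements whose leading term is divisible by another's, tail-reduce, and make monic.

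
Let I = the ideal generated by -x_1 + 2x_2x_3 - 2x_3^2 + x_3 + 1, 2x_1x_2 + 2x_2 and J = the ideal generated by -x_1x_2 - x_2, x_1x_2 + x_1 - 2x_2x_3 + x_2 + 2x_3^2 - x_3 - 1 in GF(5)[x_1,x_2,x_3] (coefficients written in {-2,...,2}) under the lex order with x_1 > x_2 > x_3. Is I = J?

Since reduced Gröbner bases are canonical representatives of ideals under a given ordering, it suffices to compute and compare them.
Buchberger on the first generating set:
f_1 = -x_1 + 2x_2x_3 - 2x_3^2 + x_3 + 1, LT = x_1.
f_2 = 2x_1x_2 + 2x_2, LT = x_1x_2.

S(f_1,f_2): lcm = x_1x_2. S = -2x_2^2x_3 + 2x_2x_3^2 - x_2x_3 - 2x_2.
  reduce S modulo (f_1, f_2):
  remainder -2x_2^2x_3 + 2x_2x_3^2 - x_2x_3 - 2x_2 ≠ 0; add g_3 = -2x_2^2x_3 + 2x_2x_3^2 - x_2x_3 - 2x_2 to the basis.

The other S-polynomials (S(f_1,g_3), S(f_2,g_3)) all reduce to 0 modulo the current basis, so we have a Gröbner basis.
Inter-reduce: drop elements whose leading term is divisible by another's, tail-reduce, and make monic.
Reduced Gröbner basis: {x_1 - 2x_2x_3 + 2x_3^2 - x_3 - 1, x_2^2x_3 - x_2x_3^2 - 2x_2x_3 + x_2}.

Buchberger on the second generating set:
h_1 = -x_1x_2 - x_2, LT = x_1x_2.
h_2 = x_1x_2 + x_1 - 2x_2x_3 + x_2 + 2x_3^2 - x_3 - 1, LT = x_1x_2.

S(h_1,h_2): lcm = x_1x_2. S = -x_1 + 2x_2x_3 - 2x_3^2 + x_3 + 1.
  reduce S modulo (h_1, h_2):
  remainder -x_1 + 2x_2x_3 - 2x_3^2 + x_3 + 1 ≠ 0; add k_3 = -x_1 + 2x_2x_3 - 2x_3^2 + x_3 + 1 to the basis.

S(h_1,k_3): lcm = x_1x_2. S = 2x_2^2x_3 - 2x_2x_3^2 + x_2x_3 + 2x_2.
  reduce S modulo (h_1, h_2, k_3):
  remainder 2x_2^2x_3 - 2x_2x_3^2 + x_2x_3 + 2x_2 ≠ 0; add k_4 = 2x_2^2x_3 - 2x_2x_3^2 + x_2x_3 + 2x_2 to the basis.

The other S-polynomials (S(h_2,k_3), S(h_1,k_4), S(h_2,k_4), S(k_3,k_4)) all reduce to 0 modulo the current basis, so we have a Gröbner basis.
Inter-reduce: drop elements whose leading term is divisible by another's, tail-reduce, and make monic.
Reduced Gröbner basis: {x_1 - 2x_2x_3 + 2x_3^2 - x_3 - 1, x_2^2x_3 - x_2x_3^2 - 2x_2x_3 + x_2}.

Same reduced basis, so the two generating sets span the same ideal.

Yes, the ideals are equal.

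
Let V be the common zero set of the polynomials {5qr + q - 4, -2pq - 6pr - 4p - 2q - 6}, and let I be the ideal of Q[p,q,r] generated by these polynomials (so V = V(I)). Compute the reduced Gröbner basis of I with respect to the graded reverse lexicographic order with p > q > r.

f_1 = 5qr + q - 4, LT = qr.
f_2 = -2pq - 6pr - 4p - 2q - 6, LT = pq.

S(f_1,f_2): lcm = pqr. S = -3pr^2 + 1/5pq - 2pr - qr - 4/5p - 3r.
  leading term pr^2: no divisor's leading term divides it; move -3pr^2 to the remainder.
  leading term pq: subtract (-1/10)·f_2 from 1/5pq - 2pr - qr - 4/5p - 3r → -13/5pr - qr - 6/5p - 1/5q - 3r - 3/5
  leading term pr: no divisor's leading term divides it; move -13/5pr to the remainder.
  leading term qr: subtract (-1/5)·f_1 from -qr - 6/5p - 1/5q - 3r - 3/5 → -6/5p - 3r - 7/5
  leading term p: no divisor's leading term divides it; move -6/5p to the remainder.
  leading term r: no divisor's leading term divides it; move -3r to the remainder.
  leading term 1: no divisor's leading term divides it; move -7/5 to the remainder.
  remainder -3pr^2 - 13/5pr - 6/5p - 3r - 7/5 ≠ 0; add g_3 = -3pr^2 - 13/5pr - 6/5p - 3r - 7/5 to the basis.

The other S-polynomials (S(f_1,g_3), S(f_2,g_3)) all reduce to 0 modulo the current basis, so we have a Gröbner basis.

G = {pr^2 + 13/15pr + 2/5p + r + 7/15, pq + 3pr + 2p + q + 3, qr + 1/5q - 4/5}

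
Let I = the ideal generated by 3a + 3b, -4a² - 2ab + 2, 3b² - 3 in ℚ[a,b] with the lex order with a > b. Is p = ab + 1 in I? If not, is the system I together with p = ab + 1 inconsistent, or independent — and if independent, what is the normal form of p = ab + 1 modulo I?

ab + 1 lies in I (it reduces to 0).

First compute the reduced Gröbner basis of I by Buchberger's algorithm.
f_1 = 3a + 3b, LT = a.
f_2 = -4a² - 2ab + 2, LT = a².
f_3 = 3b² - 3, LT = b².

The S-polynomials (S(f_1,f_2), S(f_1,f_3), S(f_2,f_3)) all reduce to 0 modulo the current basis, so we have a Gröbner basis.
Inter-reduce: drop elements whose leading term is divisible by another's, tail-reduce, and make monic.
Reduced Gröbner basis: {a + b, b² - 1}.
Label its elements g_1 = a + b, g_2 = b² - 1.

Reduce p = ab + 1 modulo G:
  leading term ab: subtract (b)·g_1 from ab + 1 → -b² + 1
  leading term b²: subtract (-1)·g_2 from -b² + 1 → 0
  normal form = 0.
Since the normal form is 0, p ∈ I.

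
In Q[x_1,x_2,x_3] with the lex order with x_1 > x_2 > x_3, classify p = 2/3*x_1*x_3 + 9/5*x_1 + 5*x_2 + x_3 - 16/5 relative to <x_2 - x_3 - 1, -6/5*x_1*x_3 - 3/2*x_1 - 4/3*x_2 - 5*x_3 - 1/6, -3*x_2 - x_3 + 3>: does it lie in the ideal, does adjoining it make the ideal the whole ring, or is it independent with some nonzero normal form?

First compute the reduced Gröbner basis of I by Buchberger's algorithm.
f_1 = x_2 - x_3 - 1, LT = x_2.
f_2 = -6/5*x_1*x_3 - 3/2*x_1 - 4/3*x_2 - 5*x_3 - 1/6, LT = x_1*x_3.
f_3 = -3*x_2 - x_3 + 3, LT = x_2.

S(f_1,f_3): lcm = x_2. S = -4/3*x_3.
  leading term x_3: no divisor's leading term divides it; move -4/3*x_3 to the remainder.
  remainder -4/3*x_3 ≠ 0; add h_4 = -4/3*x_3 to the basis.

S(f_2,h_4): lcm = x_1*x_3. S = 5/4*x_1 + 10/9*x_2 + 25/6*x_3 + 5/36.
  leading term x_1: no divisor's leading term divides it; move 5/4*x_1 to the remainder.
  leading term x_2: subtract (10/9)·f_1 from 10/9*x_2 + 25/6*x_3 + 5/36 → 95/18*x_3 + 5/4
  leading term x_3: subtract (-95/24)·h_4 from 95/18*x_3 + 5/4 → 5/4
  leading term 1: no divisor's leading term divides it; move 5/4 to the remainder.
  remainder 5/4*x_1 + 5/4 ≠ 0; add h_5 = 5/4*x_1 + 5/4 to the basis.

The other S-polynomials (S(f_1,f_2), S(f_2,f_3), S(f_1,h_4), S(f_3,h_4), S(f_1,h_5), S(f_2,h_5), S(f_3,h_5), S(h_4,h_5)) all reduce to 0 modulo the current basis, so we have a Gröbner basis.
Inter-reduce: drop elements whose leading term is divisible by another's, tail-reduce, and make monic.
Reduced Gröbner basis: {x_1 + 1, x_2 - 1, x_3}.
Label its elements g_1 = x_1 + 1, g_2 = x_2 - 1, g_3 = x_3.

Reduce p = 2/3*x_1*x_3 + 9/5*x_1 + 5*x_2 + x_3 - 16/5 modulo G:
  leading term x_1*x_3: subtract (2/3*x_3)·g_1 from 2/3*x_1*x_3 + 9/5*x_1 + 5*x_2 + x_3 - 16/5 → 9/5*x_1 + 5*x_2 + 1/3*x_3 - 16/5
  leading term x_1: subtract (9/5)·g_1 from 9/5*x_1 + 5*x_2 + 1/3*x_3 - 16/5 → 5*x_2 + 1/3*x_3 - 5
  leading term x_2: subtract (5)·g_2 from 5*x_2 + 1/3*x_3 - 5 → 1/3*x_3
  leading term x_3: subtract (1/3)·g_3 from 1/3*x_3 → 0
  normal form = 0.
Since the normal form is 0, p ∈ I.

2/3*x_1*x_3 + 9/5*x_1 + 5*x_2 + x_3 - 16/5 lies in I (it reduces to 0).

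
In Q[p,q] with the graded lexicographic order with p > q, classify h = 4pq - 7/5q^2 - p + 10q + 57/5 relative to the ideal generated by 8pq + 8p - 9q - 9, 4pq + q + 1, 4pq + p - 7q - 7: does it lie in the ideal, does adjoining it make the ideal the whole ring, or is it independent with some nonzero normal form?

First compute the reduced Gröbner basis of I by Buchberger's algorithm.
f_1 = 8pq + 8p - 9q - 9, LT = pq.
f_2 = 4pq + q + 1, LT = pq.
f_3 = 4pq + p - 7q - 7, LT = pq.

S(f_1,f_2): lcm = pq. S = p - 11/8q - 11/8.
  leading term p: no divisor's leading term divides it; move p to the remainder.
  leading term q: no divisor's leading term divides it; move -11/8q to the remainder.
  leading term 1: no divisor's leading term divides it; move -11/8 to the remainder.
  remainder p - 11/8q - 11/8 ≠ 0; add k_4 = p - 11/8q - 11/8 to the basis.

S(f_1,f_3): lcm = pq. S = 3/4p + 5/8q + 5/8.
  leading term p: subtract (3/4)·k_4 from 3/4p + 5/8q + 5/8 → 53/32q + 53/32
  leading term q: no divisor's leading term divides it; move 53/32q to the remainder.
  leading term 1: no divisor's leading term divides it; move 53/32 to the remainder.
  remainder 53/32q + 53/32 ≠ 0; add k_5 = 53/32q + 53/32 to the basis.

S(f_2,f_3): lcm = pq. S = -1/4p + 2q + 2.
  leading term p: subtract (-1/4)·k_4 from -1/4p + 2q + 2 → 53/32q + 53/32
  leading term q: subtract (1)·k_5 from 53/32q + 53/32 → 0
  remainder 0.

S(f_1,k_4): lcm = pq. S = 11/8q^2 + p + 1/4q - 9/8.
  leading term q^2: subtract (44/53q)·k_5 from 11/8q^2 + p + 1/4q - 9/8 → p - 9/8q - 9/8
  leading term p: subtract (1)·k_4 from p - 9/8q - 9/8 → 1/4q + 1/4
  leading term q: subtract (8/53)·k_5 from 1/4q + 1/4 → 0
  remainder 0.

S(f_2,k_4): lcm = pq. S = 11/8q^2 + 13/8q + 1/4.
  leading term q^2: subtract (44/53q)·k_5 from 11/8q^2 + 13/8q + 1/4 → 1/4q + 1/4
  leading term q: subtract (8/53)·k_5 from 1/4q + 1/4 → 0
  remainder 0.

S(f_3,k_4): lcm = pq. S = 11/8q^2 + 1/4p - 3/8q - 7/4.
  leading term q^2: subtract (44/53q)·k_5 from 11/8q^2 + 1/4p - 3/8q - 7/4 → 1/4p - 7/4q - 7/4
  leading term p: subtract (1/4)·k_4 from 1/4p - 7/4q - 7/4 → -45/32q - 45/32
  leading term q: subtract (-45/53)·k_5 from -45/32q - 45/32 → 0
  remainder 0.

S(f_1,k_5): lcm = pq. S = -9/8q - 9/8.
  leading term q: subtract (-36/53)·k_5 from -9/8q - 9/8 → 0
  remainder 0.

S(f_2,k_5): lcm = pq. S = -p + 1/4q + 1/4.
  leading term p: subtract (-1)·k_4 from -p + 1/4q + 1/4 → -9/8q - 9/8
  leading term q: subtract (-36/53)·k_5 from -9/8q - 9/8 → 0
  remainder 0.

S(f_3,k_5): lcm = pq. S = -3/4p - 7/4q - 7/4.
  leading term p: subtract (-3/4)·k_4 from -3/4p - 7/4q - 7/4 → -89/32q - 89/32
  leading term q: subtract (-89/53)·k_5 from -89/32q - 89/32 → 0
  remainder 0.

S(k_4,k_5): leading monomials are coprime, so the S-polynomial reduces to 0 (Buchberger's first criterion).
Every S-polynomial of the final basis reduces to 0, so we have a Gröbner basis.
Inter-reduce: drop elements whose leading term is divisible by another's, tail-reduce, and make monic.
Reduced Gröbner basis: {p, q + 1}.
Label its elements g_1 = p, g_2 = q + 1.

Reduce h = 4pq - 7/5q^2 - p + 10q + 57/5 modulo G:
  leading term pq: subtract (4q)·g_1 from 4pq - 7/5q^2 - p + 10q + 57/5 → -7/5q^2 - p + 10q + 57/5
  leading term q^2: subtract (-7/5q)·g_2 from -7/5q^2 - p + 10q + 57/5 → -p + 57/5q + 57/5
  leading term p: subtract (-1)·g_1 from -p + 57/5q + 57/5 → 57/5q + 57/5
  leading term q: subtract (57/5)·g_2 from 57/5q + 57/5 → 0
  normal form = 0.
Since the normal form is 0, h ∈ I.

4pq - 7/5q^2 - p + 10q + 57/5 lies in I (it reduces to 0).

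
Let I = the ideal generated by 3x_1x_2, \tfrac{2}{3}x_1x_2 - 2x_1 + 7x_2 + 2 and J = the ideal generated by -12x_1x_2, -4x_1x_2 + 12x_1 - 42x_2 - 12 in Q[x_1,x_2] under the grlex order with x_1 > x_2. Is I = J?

For a fixed monomial order, each ideal has a unique reduced Gröbner basis; comparing bases decides equality.
Buchberger on the first generating set:
f_1 = 3x_1x_2, LT = x_1x_2.
f_2 = \tfrac{2}{3}x_1x_2 - 2x_1 + 7x_2 + 2, LT = x_1x_2.

S(f_1,f_2): lcm = x_1x_2. S = 3x_1 - \tfrac{21}{2}x_2 - 3.
  leading term x_1: no divisor's leading term divides it; move 3x_1 to the remainder.
  leading term x_2: no divisor's leading term divides it; move -\tfrac{21}{2}x_2 to the remainder.
  leading term 1: no divisor's leading term divides it; move -3 to the remainder.
  remainder 3x_1 - \tfrac{21}{2}x_2 - 3 ≠ 0; add g_3 = 3x_1 - \tfrac{21}{2}x_2 - 3 to the basis.

S(f_1,g_3): lcm = x_1x_2. S = \tfrac{7}{2}x_2^{2} + x_2.
  leading term x_2^{2}: no divisor's leading term divides it; move \tfrac{7}{2}x_2^{2} to the remainder.
  leading term x_2: no divisor's leading term divides it; move x_2 to the remainder.
  remainder \tfrac{7}{2}x_2^{2} + x_2 ≠ 0; add g_4 = \tfrac{7}{2}x_2^{2} + x_2 to the basis.

The other S-polynomials (S(f_2,g_3), S(f_1,g_4), S(f_2,g_4), S(g_3,g_4)) all reduce to 0 modulo the current basis, so we have a Gröbner basis.
Inter-reduce: drop elements whose leading term is divisible by another's, tail-reduce, and make monic.
Reduced Gröbner basis: {x_2^{2} + \tfrac{2}{7}x_2, x_1 - \tfrac{7}{2}x_2 - 1}.

Buchberger on the second generating set:
h_1 = -12x_1x_2, LT = x_1x_2.
h_2 = -4x_1x_2 + 12x_1 - 42x_2 - 12, LT = x_1x_2.

S(h_1,h_2): lcm = x_1x_2. S = 3x_1 - \tfrac{21}{2}x_2 - 3.
  leading term x_1: no divisor's leading term divides it; move 3x_1 to the remainder.
  leading term x_2: no divisor's leading term divides it; move -\tfrac{21}{2}x_2 to the remainder.
  leading term 1: no divisor's leading term divides it; move -3 to the remainder.
  remainder 3x_1 - \tfrac{21}{2}x_2 - 3 ≠ 0; add k_3 = 3x_1 - \tfrac{21}{2}x_2 - 3 to the basis.

S(h_1,k_3): lcm = x_1x_2. S = \tfrac{7}{2}x_2^{2} + x_2.
  leading term x_2^{2}: no divisor's leading term divides it; move \tfrac{7}{2}x_2^{2} to the remainder.
  leading term x_2: no divisor's leading term divides it; move x_2 to the remainder.
  remainder \tfrac{7}{2}x_2^{2} + x_2 ≠ 0; add k_4 = \tfrac{7}{2}x_2^{2} + x_2 to the basis.

The other S-polynomials (S(h_2,k_3), S(h_1,k_4), S(h_2,k_4), S(k_3,k_4)) all reduce to 0 modulo the current basis, so we have a Gröbner basis.
Inter-reduce: drop elements whose leading term is divisible by another's, tail-reduce, and make monic.
Reduced Gröbner basis: {x_2^{2} + \tfrac{2}{7}x_2, x_1 - \tfrac{7}{2}x_2 - 1}.

The two bases agree; hence the ideals are identical.

Yes, the ideals are equal.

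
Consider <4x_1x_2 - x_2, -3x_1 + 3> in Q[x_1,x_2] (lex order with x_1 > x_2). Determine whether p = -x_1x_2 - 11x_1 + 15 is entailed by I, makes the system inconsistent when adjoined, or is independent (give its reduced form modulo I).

First compute the reduced Gröbner basis of I by Buchberger's algorithm.
f_1 = 4x_1x_2 - x_2, LT = x_1x_2.
f_2 = -3x_1 + 3, LT = x_1.

S(f_1,f_2): lcm = x_1x_2. S = 3/4x_2.
  leading term x_2: no divisor's leading term divides it; move 3/4x_2 to the remainder.
  remainder 3/4x_2 ≠ 0; add h_3 = 3/4x_2 to the basis.

The other S-polynomials (S(f_1,h_3), S(f_2,h_3)) all reduce to 0 modulo the current basis, so we have a Gröbner basis.
Inter-reduce: drop elements whose leading term is divisible by another's, tail-reduce, and make monic.
Reduced Gröbner basis: {x_1 - 1, x_2}.
Label its elements g_1 = x_1 - 1, g_2 = x_2.

Reduce p = -x_1x_2 - 11x_1 + 15 modulo G:
  leading term x_1x_2: subtract (-x_2)·g_1 from -x_1x_2 - 11x_1 + 15 → -11x_1 - x_2 + 15
  leading term x_1: subtract (-11)·g_1 from -11x_1 - x_2 + 15 → -x_2 + 4
  leading term x_2: subtract (-1)·g_2 from -x_2 + 4 → 4
  leading term 1: no divisor's leading term divides it; move 4 to the remainder.
  normal form = 4.
The normal form is nonzero, so p ∉ I. Since p minus its normal form lies in I, I + (p) = I + (r) where r = 4; decide whether this ideal is the whole ring.
Here r = 4 is a nonzero constant, hence a unit: 1 ∈ I + (p), the Gröbner basis of I + (p) is {1}, and the enlarged system has no common solution — adjoining p is inconsistent.

Adjoining -x_1x_2 - 11x_1 + 15 makes the ideal the whole ring: the system is inconsistent.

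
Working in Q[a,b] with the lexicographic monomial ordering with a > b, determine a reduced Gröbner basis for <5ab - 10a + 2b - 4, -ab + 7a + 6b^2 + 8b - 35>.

Buchberger's algorithm terminates because the ascending chain of leading-term ideals stabilizes.

f_1 = 5ab - 10a + 2b - 4, LT = ab.
f_2 = -ab + 7a + 6b^2 + 8b - 35, LT = ab.

S(f_1,f_2): lcm = ab. S = 5a + 6b^2 + 42/5b - 179/5.
  leading term a: no divisor's leading term divides it; move 5a to the remainder.
  leading term b^2: no divisor's leading term divides it; move 6b^2 to the remainder.
  leading term b: no divisor's leading term divides it; move 42/5b to the remainder.
  leading term 1: no divisor's leading term divides it; move -179/5 to the remainder.
  remainder 5a + 6b^2 + 42/5b - 179/5 ≠ 0; add g_3 = 5a + 6b^2 + 42/5b - 179/5 to the basis.

S(f_1,g_3): lcm = ab. S = -2a - 6/5b^3 - 42/25b^2 + 189/25b - 4/5.
  leading term a: subtract (-2/5)·g_3 from -2a - 6/5b^3 - 42/25b^2 + 189/25b - 4/5 → -6/5b^3 + 18/25b^2 + 273/25b - 378/25
  leading term b^3: no divisor's leading term divides it; move -6/5b^3 to the remainder.
  leading term b^2: no divisor's leading term divides it; move 18/25b^2 to the remainder.
  leading term b: no divisor's leading term divides it; move 273/25b to the remainder.
  leading term 1: no divisor's leading term divides it; move -378/25 to the remainder.
  remainder -6/5b^3 + 18/25b^2 + 273/25b - 378/25 ≠ 0; add g_4 = -6/5b^3 + 18/25b^2 + 273/25b - 378/25 to the basis.

The other S-polynomials (S(f_2,g_3), S(f_1,g_4), S(f_2,g_4), S(g_3,g_4)) all reduce to 0 modulo the current basis, so we have a Gröbner basis.
Inter-reduce: drop elements whose leading term is divisible by another's, tail-reduce, and make monic.

G = {a + 6/5b^2 + 42/25b - 179/25, b^3 - 3/5b^2 - 91/10b + 63/5}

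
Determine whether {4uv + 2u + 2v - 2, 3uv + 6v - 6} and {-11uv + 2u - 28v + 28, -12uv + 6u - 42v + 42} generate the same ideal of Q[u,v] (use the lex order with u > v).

Yes, the ideals are equal.

For a fixed monomial order, each ideal has a unique reduced Gröbner basis; comparing bases decides equality.
Buchberger on the first generating set:
f_1 = 4uv + 2u + 2v - 2, LT = uv.
f_2 = 3uv + 6v - 6, LT = uv.

S(f_1,f_2): lcm = uv. S = \tfrac{1}{2}u - \tfrac{3}{2}v + \tfrac{3}{2}.
  leading term u: no divisor's leading term divides it; move \tfrac{1}{2}u to the remainder.
  leading term v: no divisor's leading term divides it; move -\tfrac{3}{2}v to the remainder.
  leading term 1: no divisor's leading term divides it; move \tfrac{3}{2} to the remainder.
  remainder \tfrac{1}{2}u - \tfrac{3}{2}v + \tfrac{3}{2} ≠ 0; add g_3 = \tfrac{1}{2}u - \tfrac{3}{2}v + \tfrac{3}{2} to the basis.

S(f_1,g_3): lcm = uv. S = \tfrac{1}{2}u + 3v^{2} - \tfrac{5}{2}v - \tfrac{1}{2}.
  leading term u: subtract (1)·g_3 from \tfrac{1}{2}u + 3v^{2} - \tfrac{5}{2}v - \tfrac{1}{2} → 3v^{2} - v - 2
  leading term v^{2}: no divisor's leading term divides it; move 3v^{2} to the remainder.
  leading term v: no divisor's leading term divides it; move -v to the remainder.
  leading term 1: no divisor's leading term divides it; move -2 to the remainder.
  remainder 3v^{2} - v - 2 ≠ 0; add g_4 = 3v^{2} - v - 2 to the basis.

The other S-polynomials (S(f_2,g_3), S(f_1,g_4), S(f_2,g_4), S(g_3,g_4)) all reduce to 0 modulo the current basis, so we have a Gröbner basis.
Inter-reduce: drop elements whose leading term is divisible by another's, tail-reduce, and make monic.
Reduced Gröbner basis: {u - 3v + 3, v^{2} - \tfrac{1}{3}v - \tfrac{2}{3}}.

Buchberger on the second generating set:
h_1 = -11uv + 2u - 28v + 28, LT = uv.
h_2 = -12uv + 6u - 42v + 42, LT = uv.

S(h_1,h_2): lcm = uv. S = \tfrac{7}{22}u - \tfrac{21}{22}v + \tfrac{21}{22}.
  leading term u: no divisor's leading term divides it; move \tfrac{7}{22}u to the remainder.
  leading term v: no divisor's leading term divides it; move -\tfrac{21}{22}v to the remainder.
  leading term 1: no divisor's leading term divides it; move \tfrac{21}{22} to the remainder.
  remainder \tfrac{7}{22}u - \tfrac{21}{22}v + \tfrac{21}{22} ≠ 0; add k_3 = \tfrac{7}{22}u - \tfrac{21}{22}v + \tfrac{21}{22} to the basis.

S(h_1,k_3): lcm = uv. S = -\tfrac{2}{11}u + 3v^{2} - \tfrac{5}{11}v - \tfrac{28}{11}.
  leading term u: subtract (-\tfrac{4}{7})·k_3 from -\tfrac{2}{11}u + 3v^{2} - \tfrac{5}{11}v - \tfrac{28}{11} → 3v^{2} - v - 2
  leading term v^{2}: no divisor's leading term divides it; move 3v^{2} to the remainder.
  leading term v: no divisor's leading term divides it; move -v to the remainder.
  leading term 1: no divisor's leading term divides it; move -2 to the remainder.
  remainder 3v^{2} - v - 2 ≠ 0; add k_4 = 3v^{2} - v - 2 to the basis.

The other S-polynomials (S(h_2,k_3), S(h_1,k_4), S(h_2,k_4), S(k_3,k_4)) all reduce to 0 modulo the current basis, so we have a Gröbner basis.
Inter-reduce: drop elements whose leading term is divisible by another's, tail-reduce, and make monic.
Reduced Gröbner basis: {u - 3v + 3, v^{2} - \tfrac{1}{3}v - \tfrac{2}{3}}.

Same reduced basis, so the two generating sets span the same ideal.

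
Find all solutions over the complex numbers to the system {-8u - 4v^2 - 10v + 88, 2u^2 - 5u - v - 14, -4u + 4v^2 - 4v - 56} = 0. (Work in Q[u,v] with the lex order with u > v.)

{(-2, 4)}

Compute a lex Gröbner basis by Buchberger's algorithm.
f_1 = -8u - 4v^2 - 10v + 88, LT = u.
f_2 = 2u^2 - 5u - v - 14, LT = u^2.
f_3 = -4u + 4v^2 - 4v - 56, LT = u.

S(f_1,f_2): lcm = u^2. S = 1/2uv^2 + 5/4uv - 17/2u + 1/2v + 7.
  leading term uv^2: subtract (-1/16v^2)·f_1 from 1/2uv^2 + 5/4uv - 17/2u + 1/2v + 7 → 5/4uv - 17/2u - 1/4v^4 - 5/8v^3 + 11/2v^2 + 1/2v + 7
  leading term uv: subtract (-5/32v)·f_1 from 5/4uv - 17/2u - 1/4v^4 - 5/8v^3 + 11/2v^2 + 1/2v + 7 → -17/2u - 1/4v^4 - 5/4v^3 + 63/16v^2 + 57/4v + 7
  leading term u: subtract (17/16)·f_1 from -17/2u - 1/4v^4 - 5/4v^3 + 63/16v^2 + 57/4v + 7 → -1/4v^4 - 5/4v^3 + 131/16v^2 + 199/8v - 173/2
  leading term v^4: no divisor's leading term divides it; move -1/4v^4 to the remainder.
  leading term v^3: no divisor's leading term divides it; move -5/4v^3 to the remainder.
  leading term v^2: no divisor's leading term divides it; move 131/16v^2 to the remainder.
  leading term v: no divisor's leading term divides it; move 199/8v to the remainder.
  leading term 1: no divisor's leading term divides it; move -173/2 to the remainder.
  remainder -1/4v^4 - 5/4v^3 + 131/16v^2 + 199/8v - 173/2 ≠ 0; add h_4 = -1/4v^4 - 5/4v^3 + 131/16v^2 + 199/8v - 173/2 to the basis.

S(f_1,f_3): lcm = u. S = 3/2v^2 + 1/4v - 25.
  leading term v^2: no divisor's leading term divides it; move 3/2v^2 to the remainder.
  leading term v: no divisor's leading term divides it; move 1/4v to the remainder.
  leading term 1: no divisor's leading term divides it; move -25 to the remainder.
  remainder 3/2v^2 + 1/4v - 25 ≠ 0; add h_5 = 3/2v^2 + 1/4v - 25 to the basis.

S(f_2,f_3): lcm = u^2. S = uv^2 - uv - 33/2u - 1/2v - 7.
  leading term uv^2: subtract (-1/8v^2)·f_1 from uv^2 - uv - 33/2u - 1/2v - 7 → -uv - 33/2u - 1/2v^4 - 5/4v^3 + 11v^2 - 1/2v - 7
  leading term uv: subtract (1/8v)·f_1 from -uv - 33/2u - 1/2v^4 - 5/4v^3 + 11v^2 - 1/2v - 7 → -33/2u - 1/2v^4 - 3/4v^3 + 49/4v^2 - 23/2v - 7
  leading term u: subtract (33/16)·f_1 from -33/2u - 1/2v^4 - 3/4v^3 + 49/4v^2 - 23/2v - 7 → -1/2v^4 - 3/4v^3 + 41/2v^2 + 73/8v - 377/2
  leading term v^4: subtract (2)·h_4 from -1/2v^4 - 3/4v^3 + 41/2v^2 + 73/8v - 377/2 → 7/4v^3 + 33/8v^2 - 325/8v - 31/2
  leading term v^3: subtract (7/6v)·h_5 from 7/4v^3 + 33/8v^2 - 325/8v - 31/2 → 23/6v^2 - 275/24v - 31/2
  leading term v^2: subtract (23/9)·h_5 from 23/6v^2 - 275/24v - 31/2 → -871/72v + 871/18
  leading term v: no divisor's leading term divides it; move -871/72v to the remainder.
  leading term 1: no divisor's leading term divides it; move 871/18 to the remainder.
  remainder -871/72v + 871/18 ≠ 0; add h_6 = -871/72v + 871/18 to the basis.

S(f_1,h_4): leading monomials are coprime, so the S-polynomial reduces to 0 (Buchberger's first criterion).
S(f_2,h_4): leading monomials are coprime, so the S-polynomial reduces to 0 (Buchberger's first criterion).
S(f_3,h_4): leading monomials are coprime, so the S-polynomial reduces to 0 (Buchberger's first criterion).
S(f_1,h_5): leading monomials are coprime, so the S-polynomial reduces to 0 (Buchberger's first criterion).
S(f_2,h_5): leading monomials are coprime, so the S-polynomial reduces to 0 (Buchberger's first criterion).
S(f_3,h_5): leading monomials are coprime, so the S-polynomial reduces to 0 (Buchberger's first criterion).
S(h_4,h_5): lcm = v^4. S = 29/6v^3 - 193/12v^2 - 199/2v + 346.
  leading term v^3: subtract (29/9v)·h_5 from 29/6v^3 - 193/12v^2 - 199/2v + 346 → -152/9v^2 - 341/18v + 346
  leading term v^2: subtract (-304/27)·h_5 from -152/9v^2 - 341/18v + 346 → -871/54v + 1742/27
  leading term v: subtract (4/3)·h_6 from -871/54v + 1742/27 → 0
  remainder 0.

S(f_1,h_6): leading monomials are coprime, so the S-polynomial reduces to 0 (Buchberger's first criterion).
S(f_2,h_6): leading monomials are coprime, so the S-polynomial reduces to 0 (Buchberger's first criterion).
S(f_3,h_6): leading monomials are coprime, so the S-polynomial reduces to 0 (Buchberger's first criterion).
S(h_4,h_6): lcm = v^4. S = 9v^3 - 131/4v^2 - 199/2v + 346.
  leading term v^3: subtract (6v)·h_5 from 9v^3 - 131/4v^2 - 199/2v + 346 → -137/4v^2 + 101/2v + 346
  leading term v^2: subtract (-137/6)·h_5 from -137/4v^2 + 101/2v + 346 → 1349/24v - 1349/6
  leading term v: subtract (-4047/871)·h_6 from 1349/24v - 1349/6 → 0
  remainder 0.

S(h_5,h_6): lcm = v^2. S = 25/6v - 50/3.
  leading term v: subtract (-300/871)·h_6 from 25/6v - 50/3 → 0
  remainder 0.

Every S-polynomial of the final basis reduces to 0, so we have a Gröbner basis.
Inter-reduce: drop elements whose leading term is divisible by another's, tail-reduce, and make monic.
Reduced Gröbner basis: {u + 2, v - 4}.

Since the basis is lex-ordered, v - 4 is univariate in v. Its roots are {4}. Back-substituting each root into the other basis elements fixes the other coordinates.
  v = 4: the earlier basis element becomes u + 2 = 0, giving u = -2 — point (-2, 4).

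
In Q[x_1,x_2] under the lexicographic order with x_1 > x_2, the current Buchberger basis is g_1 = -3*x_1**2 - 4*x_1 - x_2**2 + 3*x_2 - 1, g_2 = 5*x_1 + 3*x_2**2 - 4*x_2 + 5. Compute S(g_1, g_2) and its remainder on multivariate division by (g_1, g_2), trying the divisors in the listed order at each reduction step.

lcm(LM(g_1), LM(g_2)) = x_1**2.
S = (lcm/LT(g_1))·g_1 − (lcm/LT(g_2))·g_2 = -3/5*x_1*x_2**2 + 4/5*x_1*x_2 + 1/3*x_1 + 1/3*x_2**2 - x_2 + 1/3.
Reduce S modulo (g_1, g_2) in that order:
  leading term x_1*x_2**2: subtract (-3/25*x_2**2)·g_2 from -3/5*x_1*x_2**2 + 4/5*x_1*x_2 + 1/3*x_1 + 1/3*x_2**2 - x_2 + 1/3 → 4/5*x_1*x_2 + 1/3*x_1 + 9/25*x_2**4 - 12/25*x_2**3 + 14/15*x_2**2 - x_2 + 1/3
  leading term x_1*x_2: subtract (4/25*x_2)·g_2 from 4/5*x_1*x_2 + 1/3*x_1 + 9/25*x_2**4 - 12/25*x_2**3 + 14/15*x_2**2 - x_2 + 1/3 → 1/3*x_1 + 9/25*x_2**4 - 24/25*x_2**3 + 118/75*x_2**2 - 9/5*x_2 + 1/3
  leading term x_1: subtract (1/15)·g_2 from 1/3*x_1 + 9/25*x_2**4 - 24/25*x_2**3 + 118/75*x_2**2 - 9/5*x_2 + 1/3 → 9/25*x_2**4 - 24/25*x_2**3 + 103/75*x_2**2 - 23/15*x_2
  leading term x_2**4: no divisor's leading term divides it; move 9/25*x_2**4 to the remainder.
  leading term x_2**3: no divisor's leading term divides it; move -24/25*x_2**3 to the remainder.
  leading term x_2**2: no divisor's leading term divides it; move 103/75*x_2**2 to the remainder.
  leading term x_2: no divisor's leading term divides it; move -23/15*x_2 to the remainder.
The remainder 9/25*x_2**4 - 24/25*x_2**3 + 103/75*x_2**2 - 23/15*x_2 is nonzero, so it would be added as the next basis element.

S(g_1, g_2) = -3/5*x_1*x_2**2 + 4/5*x_1*x_2 + 1/3*x_1 + 1/3*x_2**2 - x_2 + 1/3; remainder on division = 9/25*x_2**4 - 24/25*x_2**3 + 103/75*x_2**2 - 23/15*x_2.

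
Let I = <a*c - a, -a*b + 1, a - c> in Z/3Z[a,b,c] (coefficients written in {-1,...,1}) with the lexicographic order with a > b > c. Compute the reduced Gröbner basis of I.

G = {a - 1, b - 1, c - 1}

f_1 = a*c - a, LT = a*c.
f_2 = -a*b + 1, LT = a*b.
f_3 = a - c, LT = a.

S(f_1,f_2): lcm = a*b*c. S = -a*b + c.
  leading term a*b: subtract (1)·f_2 from -a*b + c → c - 1
  leading term c: no divisor's leading term divides it; move c to the remainder.
  leading term 1: no divisor's leading term divides it; move -1 to the remainder.
  remainder c - 1 ≠ 0; add g_4 = c - 1 to the basis.

S(f_2,f_3): lcm = a*b. S = b*c - 1.
  leading term b*c: subtract (b)·g_4 from b*c - 1 → b - 1
  leading term b: no divisor's leading term divides it; move b to the remainder.
  leading term 1: no divisor's leading term divides it; move -1 to the remainder.
  remainder b - 1 ≠ 0; add g_5 = b - 1 to the basis.

The other S-polynomials (S(f_1,f_3), S(f_1,g_4), S(f_2,g_4), S(f_3,g_4), S(f_1,g_5), S(f_2,g_5), S(f_3,g_5), S(g_4,g_5)) all reduce to 0 modulo the current basis, so we have a Gröbner basis.
Inter-reduce: drop elements whose leading term is divisible by another's, tail-reduce, and make monic.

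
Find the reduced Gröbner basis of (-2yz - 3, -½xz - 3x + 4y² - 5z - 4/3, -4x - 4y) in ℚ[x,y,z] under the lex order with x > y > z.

G = {x - ⅚z² - 25/72z - ¾, y + ⅚z² + 25/72z + ¾, z³ + 5/12z² + 9/10z - 9/5}

f_1 = -2yz - 3, LT = yz.
f_2 = -½xz - 3x + 4y² - 5z - 4/3, LT = xz.
f_3 = -4x - 4y, LT = x.

S(f_1,f_2): lcm = xyz. S = -6xy + 3/2x + 8y³ - 10yz - 8/3y.
  leading term xy: subtract (3/2y)·f_3 from -6xy + 3/2x + 8y³ - 10yz - 8/3y → 3/2x + 8y³ + 6y² - 10yz - 8/3y
  leading term x: subtract (-⅜)·f_3 from 3/2x + 8y³ + 6y² - 10yz - 8/3y → 8y³ + 6y² - 10yz - 25/6y
  leading term y³: no divisor's leading term divides it; move 8y³ to the remainder.
  leading term y²: no divisor's leading term divides it; move 6y² to the remainder.
  leading term yz: subtract (5)·f_1 from -10yz - 25/6y → -25/6y + 15
  leading term y: no divisor's leading term divides it; move -25/6y to the remainder.
  leading term 1: no divisor's leading term divides it; move 15 to the remainder.
  remainder 8y³ + 6y² - 25/6y + 15 ≠ 0; add g_4 = 8y³ + 6y² - 25/6y + 15 to the basis.

S(f_2,f_3): lcm = xz. S = 6x - 8y² - yz + 10z + 8/3.
  leading term x: subtract (-3/2)·f_3 from 6x - 8y² - yz + 10z + 8/3 → -8y² - yz - 6y + 10z + 8/3
  leading term y²: no divisor's leading term divides it; move -8y² to the remainder.
  leading term yz: subtract (½)·f_1 from -yz - 6y + 10z + 8/3 → -6y + 10z + 25/6
  leading term y: no divisor's leading term divides it; move -6y to the remainder.
  leading term z: no divisor's leading term divides it; move 10z to the remainder.
  leading term 1: no divisor's leading term divides it; move 25/6 to the remainder.
  remainder -8y² - 6y + 10z + 25/6 ≠ 0; add g_5 = -8y² - 6y + 10z + 25/6 to the basis.

S(f_1,g_5): lcm = y²z. S = -¾yz + 3/2y + 5/4z² + 25/48z.
  leading term yz: subtract (⅜)·f_1 from -¾yz + 3/2y + 5/4z² + 25/48z → 3/2y + 5/4z² + 25/48z + 9/8
  leading term y: no divisor's leading term divides it; move 3/2y to the remainder.
  leading term z²: no divisor's leading term divides it; move 5/4z² to the remainder.
  leading term z: no divisor's leading term divides it; move 25/48z to the remainder.
  leading term 1: no divisor's leading term divides it; move 9/8 to the remainder.
  remainder 3/2y + 5/4z² + 25/48z + 9/8 ≠ 0; add g_6 = 3/2y + 5/4z² + 25/48z + 9/8 to the basis.

S(f_1,g_6): lcm = yz. S = -⅚z³ - 25/72z² - ¾z + 3/2.
  leading term z³: no divisor's leading term divides it; move -⅚z³ to the remainder.
  leading term z²: no divisor's leading term divides it; move -25/72z² to the remainder.
  leading term z: no divisor's leading term divides it; move -¾z to the remainder.
  leading term 1: no divisor's leading term divides it; move 3/2 to the remainder.
  remainder -⅚z³ - 25/72z² - ¾z + 3/2 ≠ 0; add g_7 = -⅚z³ - 25/72z² - ¾z + 3/2 to the basis.

The other S-polynomials (S(f_1,f_3), S(f_1,g_4), S(f_2,g_4), S(f_3,g_4), S(f_2,g_5), S(f_3,g_5), S(g_4,g_5), S(f_2,g_6), S(f_3,g_6), S(g_4,g_6), S(g_5,g_6), S(f_1,g_7), S(f_2,g_7), S(f_3,g_7), S(g_4,g_7), S(g_5,g_7), S(g_6,g_7)) all reduce to 0 modulo the current basis, so we have a Gröbner basis.
Inter-reduce: drop elements whose leading term is divisible by another's, tail-reduce, and make monic.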